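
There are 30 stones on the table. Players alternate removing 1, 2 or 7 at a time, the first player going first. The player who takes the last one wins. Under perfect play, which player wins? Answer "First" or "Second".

Second

Positions where the player to move wins (W) vs loses (L):
i:   0  1  2  3  4  5  6  7  8  9 10 11 12 13 14 15 16 17 18 19 20 21 22 23 24 25 26 27 28 29 30
     L  W  W  L  W  W  L  W  W  L  W  W  L  W  W  L  W  W  L  W  W  L  W  W  L  W  W  L  W  W  L
Position 30 is L, so the second player wins.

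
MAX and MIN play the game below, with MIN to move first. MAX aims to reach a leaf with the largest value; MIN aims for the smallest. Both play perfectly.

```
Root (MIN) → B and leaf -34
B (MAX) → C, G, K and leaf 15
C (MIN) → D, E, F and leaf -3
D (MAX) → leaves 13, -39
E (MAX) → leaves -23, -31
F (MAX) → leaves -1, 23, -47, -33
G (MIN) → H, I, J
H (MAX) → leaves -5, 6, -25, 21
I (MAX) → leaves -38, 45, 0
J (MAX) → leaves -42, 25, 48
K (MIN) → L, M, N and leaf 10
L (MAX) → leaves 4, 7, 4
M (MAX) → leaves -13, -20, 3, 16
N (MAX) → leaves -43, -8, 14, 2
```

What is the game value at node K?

7

L: max(4, 7, 4) = 7
M: max(-13, -20, 3, 16) = 16
N: max(-43, -8, 14, 2) = 14
K: min(7, 16, 14, 10) = 7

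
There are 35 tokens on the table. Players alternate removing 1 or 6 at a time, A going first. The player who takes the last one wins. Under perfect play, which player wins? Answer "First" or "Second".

Second

Positions where the player to move wins (W) vs loses (L):
i:   0  1  2  3  4  5  6  7  8  9 10 11 12 13 14 15 16 17 18 19 20 21 22 23 24 25 26 27 28 29 30 31 32 33 34 35
     L  W  L  W  L  W  W  L  W  L  W  L  W  W  L  W  L  W  L  W  W  L  W  L  W  L  W  W  L  W  L  W  L  W  W  L
Position 35 is L, so the second player wins.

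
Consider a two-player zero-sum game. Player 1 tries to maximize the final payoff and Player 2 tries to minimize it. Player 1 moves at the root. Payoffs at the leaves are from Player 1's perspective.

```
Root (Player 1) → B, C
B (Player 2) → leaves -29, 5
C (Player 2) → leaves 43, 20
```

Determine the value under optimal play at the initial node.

B (Player 2): min(-29, 5) = -29
C (Player 2): min(43, 20) = 20
Root (Player 1): max(-29, 20) = 20

20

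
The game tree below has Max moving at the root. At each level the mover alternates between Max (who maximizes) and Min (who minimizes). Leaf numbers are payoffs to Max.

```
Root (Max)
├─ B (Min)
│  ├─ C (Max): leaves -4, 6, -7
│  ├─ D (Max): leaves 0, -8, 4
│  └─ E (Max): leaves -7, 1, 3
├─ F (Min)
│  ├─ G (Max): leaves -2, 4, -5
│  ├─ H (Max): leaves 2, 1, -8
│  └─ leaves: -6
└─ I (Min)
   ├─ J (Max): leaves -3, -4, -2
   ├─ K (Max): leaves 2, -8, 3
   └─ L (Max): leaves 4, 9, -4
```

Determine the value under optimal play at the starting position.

3

C (Max): max(-4, 6, -7) = 6
D (Max): max(0, -8, 4) = 4
E (Max): max(-7, 1, 3) = 3
B (Min): min(6, 4, 3) = 3
G (Max): max(-2, 4, -5) = 4
H (Max): max(2, 1, -8) = 2
F (Min): min(4, 2, -6) = -6
J (Max): max(-3, -4, -2) = -2
K (Max): max(2, -8, 3) = 3
L (Max): max(4, 9, -4) = 9
I (Min): min(-2, 3, 9) = -2
Root (Max): max(3, -6, -2) = 3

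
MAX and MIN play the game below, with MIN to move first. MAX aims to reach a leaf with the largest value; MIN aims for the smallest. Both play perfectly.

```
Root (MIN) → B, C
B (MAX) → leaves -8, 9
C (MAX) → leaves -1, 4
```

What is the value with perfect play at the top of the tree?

B (MAX): max(-8, 9) = 9
C (MAX): max(-1, 4) = 4
Root (MIN): min(9, 4) = 4

4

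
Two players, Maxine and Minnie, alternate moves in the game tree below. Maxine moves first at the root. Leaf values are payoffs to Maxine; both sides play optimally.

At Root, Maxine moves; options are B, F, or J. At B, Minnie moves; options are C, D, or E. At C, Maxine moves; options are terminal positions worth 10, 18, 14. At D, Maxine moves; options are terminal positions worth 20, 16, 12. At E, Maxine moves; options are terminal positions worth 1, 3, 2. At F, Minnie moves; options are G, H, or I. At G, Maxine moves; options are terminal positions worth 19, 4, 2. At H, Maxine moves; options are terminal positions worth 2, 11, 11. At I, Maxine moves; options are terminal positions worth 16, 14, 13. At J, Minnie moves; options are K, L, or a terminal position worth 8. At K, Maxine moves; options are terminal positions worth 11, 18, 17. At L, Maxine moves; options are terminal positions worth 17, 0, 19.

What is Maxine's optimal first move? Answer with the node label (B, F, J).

C (Maxine): max(10, 18, 14) = 18
D (Maxine): max(20, 16, 12) = 20
E (Maxine): max(1, 3, 2) = 3
B (Minnie): min(18, 20, 3) = 3
G (Maxine): max(19, 4, 2) = 19
H (Maxine): max(2, 11, 11) = 11
I (Maxine): max(16, 14, 13) = 16
F (Minnie): min(19, 11, 16) = 11
K (Maxine): max(11, 18, 17) = 18
L (Maxine): max(17, 0, 19) = 19
J (Minnie): min(18, 19, 8) = 8
Root (Maxine): max(3, 11, 8) = 11
Maxine picks the child with the highest value: F (value 11).

F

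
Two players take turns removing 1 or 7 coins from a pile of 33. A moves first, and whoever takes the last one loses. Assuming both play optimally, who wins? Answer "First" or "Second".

W/L table (W = player to move can force a win):
i:   0  1  2  3  4  5  6  7  8  9 10 11 12 13 14 15 16 17 18 19 20 21 22 23 24 25 26 27 28 29 30 31 32 33
     W  L  W  L  W  L  W  L  W  L  W  L  W  L  W  L  W  L  W  L  W  L  W  L  W  L  W  L  W  L  W  L  W  L
Position 33 is L, so the second player wins.

Second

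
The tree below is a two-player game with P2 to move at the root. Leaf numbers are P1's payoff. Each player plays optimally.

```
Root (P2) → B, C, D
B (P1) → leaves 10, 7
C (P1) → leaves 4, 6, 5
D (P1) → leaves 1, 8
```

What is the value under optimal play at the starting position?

6

B (P1): max(10, 7) = 10
C (P1): max(4, 6, 5) = 6
D (P1): max(1, 8) = 8
Root (P2): min(10, 6, 8) = 6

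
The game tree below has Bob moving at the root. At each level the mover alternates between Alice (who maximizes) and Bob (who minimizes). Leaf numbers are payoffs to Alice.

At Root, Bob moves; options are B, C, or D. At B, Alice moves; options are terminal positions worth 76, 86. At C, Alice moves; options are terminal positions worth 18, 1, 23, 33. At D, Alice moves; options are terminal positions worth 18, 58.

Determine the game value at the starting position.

B (Alice): max(76, 86) = 86
C (Alice): max(18, 1, 23, 33) = 33
D (Alice): max(18, 58) = 58
Root (Bob): min(86, 33, 58) = 33

33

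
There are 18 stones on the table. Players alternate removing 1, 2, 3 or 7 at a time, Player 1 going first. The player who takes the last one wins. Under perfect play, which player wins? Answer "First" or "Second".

Positions where the player to move wins (W) vs loses (L):
i:   0  1  2  3  4  5  6  7  8  9 10 11 12 13 14 15 16 17 18
     L  W  W  W  L  W  W  W  L  W  W  W  L  W  W  W  L  W  W
Position 18 is W, so the first player wins.

First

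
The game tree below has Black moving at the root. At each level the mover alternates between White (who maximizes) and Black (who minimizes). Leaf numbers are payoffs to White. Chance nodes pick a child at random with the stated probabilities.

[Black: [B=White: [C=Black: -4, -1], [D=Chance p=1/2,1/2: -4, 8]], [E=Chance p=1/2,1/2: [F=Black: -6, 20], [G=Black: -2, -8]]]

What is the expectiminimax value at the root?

-7

C (Black): min(-4, -1) = -4
D (Chance): 1/2·-4 + 1/2·8 = 2
B (White): max(-4, 2) = 2
F (Black): min(-6, 20) = -6
G (Black): min(-2, -8) = -8
E (Chance): 1/2·-6 + 1/2·-8 = -7
Root (Black): min(2, -7) = -7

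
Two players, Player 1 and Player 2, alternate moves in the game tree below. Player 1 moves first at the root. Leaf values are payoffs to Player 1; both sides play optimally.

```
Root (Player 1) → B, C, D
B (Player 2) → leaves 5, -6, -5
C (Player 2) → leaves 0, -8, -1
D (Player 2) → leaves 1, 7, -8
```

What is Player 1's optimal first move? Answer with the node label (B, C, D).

B

B (Player 2): min(5, -6, -5) = -6
C (Player 2): min(0, -8, -1) = -8
D (Player 2): min(1, 7, -8) = -8
Root (Player 1): max(-6, -8, -8) = -6
Player 1 picks the child with the highest value: B (value -6).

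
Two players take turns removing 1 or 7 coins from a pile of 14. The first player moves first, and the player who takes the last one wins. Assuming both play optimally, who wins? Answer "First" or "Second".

Second

Mark each pile size as W (mover wins) or L (mover loses):
i:   0  1  2  3  4  5  6  7  8  9 10 11 12 13 14
     L  W  L  W  L  W  L  W  L  W  L  W  L  W  L
Position 14 is L, so the second player wins.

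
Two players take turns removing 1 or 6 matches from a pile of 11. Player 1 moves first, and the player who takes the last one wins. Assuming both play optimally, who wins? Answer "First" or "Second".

Mark each pile size as W (mover wins) or L (mover loses):
i:   0  1  2  3  4  5  6  7  8  9 10 11
     L  W  L  W  L  W  W  L  W  L  W  L
Position 11 is L, so the second player wins.

Second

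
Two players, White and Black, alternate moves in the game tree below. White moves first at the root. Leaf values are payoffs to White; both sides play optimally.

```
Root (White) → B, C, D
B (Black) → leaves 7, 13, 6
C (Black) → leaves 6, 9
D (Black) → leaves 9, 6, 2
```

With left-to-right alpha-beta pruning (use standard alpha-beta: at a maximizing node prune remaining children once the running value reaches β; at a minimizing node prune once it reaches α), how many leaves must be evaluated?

B [α=-∞,β=+∞]: v=6
C [α=6,β=+∞]: v=6 after child 1 ≤ α → α-cutoff, skip 1
D [α=6,β=+∞]: v=6 after child 2 ≤ α → α-cutoff, skip 1
Root [α=-∞,β=+∞]: v=6
Leaves evaluated: 6 of 8.

6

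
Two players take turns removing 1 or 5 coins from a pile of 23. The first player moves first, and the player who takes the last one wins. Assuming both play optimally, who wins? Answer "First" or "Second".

First

Positions where the player to move wins (W) vs loses (L):
i:   0  1  2  3  4  5  6  7  8  9 10 11 12 13 14 15 16 17 18 19 20 21 22 23
     L  W  L  W  L  W  L  W  L  W  L  W  L  W  L  W  L  W  L  W  L  W  L  W
Position 23 is W, so the first player wins.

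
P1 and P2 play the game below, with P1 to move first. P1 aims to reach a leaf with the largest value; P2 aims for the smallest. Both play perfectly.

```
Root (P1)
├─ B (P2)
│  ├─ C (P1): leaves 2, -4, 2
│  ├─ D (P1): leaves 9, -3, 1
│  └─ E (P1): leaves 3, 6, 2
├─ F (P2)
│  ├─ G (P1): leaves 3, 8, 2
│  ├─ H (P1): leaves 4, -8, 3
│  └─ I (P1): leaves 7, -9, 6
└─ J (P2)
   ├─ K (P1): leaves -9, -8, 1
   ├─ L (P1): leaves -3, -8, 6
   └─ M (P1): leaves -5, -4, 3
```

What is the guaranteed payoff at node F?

G: max(3, 8, 2) = 8
H: max(4, -8, 3) = 4
I: max(7, -9, 6) = 7
F: min(8, 4, 7) = 4

4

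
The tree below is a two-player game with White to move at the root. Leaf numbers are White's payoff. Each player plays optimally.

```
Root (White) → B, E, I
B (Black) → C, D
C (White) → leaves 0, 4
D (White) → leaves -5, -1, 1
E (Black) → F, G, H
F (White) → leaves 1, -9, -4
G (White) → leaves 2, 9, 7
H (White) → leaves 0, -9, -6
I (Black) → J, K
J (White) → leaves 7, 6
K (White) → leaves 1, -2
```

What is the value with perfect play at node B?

C: max(0, 4) = 4
D: max(-5, -1, 1) = 1
B: min(4, 1) = 1

1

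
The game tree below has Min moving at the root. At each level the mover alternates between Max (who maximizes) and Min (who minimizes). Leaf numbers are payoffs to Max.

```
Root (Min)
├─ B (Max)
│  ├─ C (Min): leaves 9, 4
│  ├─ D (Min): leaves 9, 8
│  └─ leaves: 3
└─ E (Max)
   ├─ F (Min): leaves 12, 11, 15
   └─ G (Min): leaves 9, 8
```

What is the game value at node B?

C: min(9, 4) = 4
D: min(9, 8) = 8
B: max(4, 8, 3) = 8

8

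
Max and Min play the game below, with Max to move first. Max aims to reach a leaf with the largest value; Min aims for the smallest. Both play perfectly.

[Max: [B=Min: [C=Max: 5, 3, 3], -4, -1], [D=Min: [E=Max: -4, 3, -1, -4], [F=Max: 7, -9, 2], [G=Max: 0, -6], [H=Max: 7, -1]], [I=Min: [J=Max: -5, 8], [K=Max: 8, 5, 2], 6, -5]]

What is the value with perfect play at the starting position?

0

C (Max): max(5, 3, 3) = 5
B (Min): min(5, -4, -1) = -4
E (Max): max(-4, 3, -1, -4) = 3
F (Max): max(7, -9, 2) = 7
G (Max): max(0, -6) = 0
H (Max): max(7, -1) = 7
D (Min): min(3, 7, 0, 7) = 0
J (Max): max(-5, 8) = 8
K (Max): max(8, 5, 2) = 8
I (Min): min(8, 8, 6, -5) = -5
Root (Max): max(-4, 0, -5) = 0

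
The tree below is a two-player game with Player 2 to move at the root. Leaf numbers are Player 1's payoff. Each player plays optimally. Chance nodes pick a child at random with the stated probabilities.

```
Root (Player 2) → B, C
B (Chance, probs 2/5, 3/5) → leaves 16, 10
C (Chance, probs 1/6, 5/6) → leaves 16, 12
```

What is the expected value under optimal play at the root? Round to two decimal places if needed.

B (Chance): 2/5·16 + 3/5·10 = 12.4
C (Chance): 1/6·16 + 5/6·12 = 12.67
Root (Player 2): min(12.4, 12.67) = 12.4

12.4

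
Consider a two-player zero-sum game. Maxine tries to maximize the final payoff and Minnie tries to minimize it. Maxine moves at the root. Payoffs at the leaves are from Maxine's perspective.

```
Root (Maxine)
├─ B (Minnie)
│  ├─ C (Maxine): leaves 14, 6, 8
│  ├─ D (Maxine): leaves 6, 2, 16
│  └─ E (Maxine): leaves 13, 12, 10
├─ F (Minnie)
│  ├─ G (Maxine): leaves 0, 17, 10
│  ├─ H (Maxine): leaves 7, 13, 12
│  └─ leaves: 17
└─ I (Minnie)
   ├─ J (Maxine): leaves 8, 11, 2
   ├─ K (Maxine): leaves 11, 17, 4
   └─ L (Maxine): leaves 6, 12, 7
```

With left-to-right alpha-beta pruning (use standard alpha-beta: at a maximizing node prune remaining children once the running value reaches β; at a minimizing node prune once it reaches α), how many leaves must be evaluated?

18

C [α=-∞,β=+∞]: v=14
D [α=-∞,β=14]: v=16
E [α=-∞,β=14]: v=13
B [α=-∞,β=+∞]: v=13
G [α=13,β=+∞]: v=17
H [α=13,β=17]: v=13
F [α=13,β=+∞]: v=13 after child 2 ≤ α → α-cutoff, skip 1
J [α=13,β=+∞]: v=11
I [α=13,β=+∞]: v=11 after child 1 ≤ α → α-cutoff, skip 2
Root [α=-∞,β=+∞]: v=13
Leaves evaluated: 18 of 25.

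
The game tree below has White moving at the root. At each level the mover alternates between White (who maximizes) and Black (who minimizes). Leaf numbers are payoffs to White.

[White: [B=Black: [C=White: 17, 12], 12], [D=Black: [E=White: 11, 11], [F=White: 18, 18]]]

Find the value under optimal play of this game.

12

C (White): max(17, 12) = 17
B (Black): min(17, 12) = 12
E (White): max(11, 11) = 11
F (White): max(18, 18) = 18
D (Black): min(11, 18) = 11
Root (White): max(12, 11) = 12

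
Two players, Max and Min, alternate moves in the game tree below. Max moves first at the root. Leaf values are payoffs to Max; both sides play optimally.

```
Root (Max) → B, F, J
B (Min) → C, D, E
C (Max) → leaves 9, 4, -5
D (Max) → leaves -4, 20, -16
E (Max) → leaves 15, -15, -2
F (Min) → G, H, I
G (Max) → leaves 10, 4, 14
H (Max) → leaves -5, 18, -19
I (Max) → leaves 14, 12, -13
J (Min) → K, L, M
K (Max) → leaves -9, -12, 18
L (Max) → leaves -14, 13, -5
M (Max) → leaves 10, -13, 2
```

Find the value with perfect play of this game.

14

C (Max): max(9, 4, -5) = 9
D (Max): max(-4, 20, -16) = 20
E (Max): max(15, -15, -2) = 15
B (Min): min(9, 20, 15) = 9
G (Max): max(10, 4, 14) = 14
H (Max): max(-5, 18, -19) = 18
I (Max): max(14, 12, -13) = 14
F (Min): min(14, 18, 14) = 14
K (Max): max(-9, -12, 18) = 18
L (Max): max(-14, 13, -5) = 13
M (Max): max(10, -13, 2) = 10
J (Min): min(18, 13, 10) = 10
Root (Max): max(9, 14, 10) = 14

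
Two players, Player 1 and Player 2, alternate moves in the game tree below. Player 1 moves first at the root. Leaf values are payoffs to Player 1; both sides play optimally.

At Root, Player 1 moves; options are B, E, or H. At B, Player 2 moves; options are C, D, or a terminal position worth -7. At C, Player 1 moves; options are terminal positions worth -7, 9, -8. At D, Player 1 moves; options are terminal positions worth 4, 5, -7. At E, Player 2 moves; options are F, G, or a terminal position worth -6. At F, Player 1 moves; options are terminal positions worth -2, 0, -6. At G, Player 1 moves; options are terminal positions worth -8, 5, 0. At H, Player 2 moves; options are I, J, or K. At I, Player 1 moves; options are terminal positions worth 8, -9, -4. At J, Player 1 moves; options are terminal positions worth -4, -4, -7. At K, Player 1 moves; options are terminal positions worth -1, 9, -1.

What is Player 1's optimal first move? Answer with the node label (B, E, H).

H

C (Player 1): max(-7, 9, -8) = 9
D (Player 1): max(4, 5, -7) = 5
B (Player 2): min(9, 5, -7) = -7
F (Player 1): max(-2, 0, -6) = 0
G (Player 1): max(-8, 5, 0) = 5
E (Player 2): min(0, 5, -6) = -6
I (Player 1): max(8, -9, -4) = 8
J (Player 1): max(-4, -4, -7) = -4
K (Player 1): max(-1, 9, -1) = 9
H (Player 2): min(8, -4, 9) = -4
Root (Player 1): max(-7, -6, -4) = -4
Player 1 picks the child with the highest value: H (value -4).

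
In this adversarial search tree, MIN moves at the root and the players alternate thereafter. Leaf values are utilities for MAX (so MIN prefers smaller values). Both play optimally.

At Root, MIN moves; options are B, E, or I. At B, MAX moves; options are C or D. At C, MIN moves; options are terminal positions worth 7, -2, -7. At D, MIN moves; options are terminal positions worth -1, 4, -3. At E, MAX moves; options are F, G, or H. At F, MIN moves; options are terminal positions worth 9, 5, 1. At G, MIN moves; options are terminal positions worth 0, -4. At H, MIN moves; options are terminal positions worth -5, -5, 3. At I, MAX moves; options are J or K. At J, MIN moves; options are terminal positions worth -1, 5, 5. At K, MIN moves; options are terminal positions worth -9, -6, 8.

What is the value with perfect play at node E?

F: min(9, 5, 1) = 1
G: min(0, -4) = -4
H: min(-5, -5, 3) = -5
E: max(1, -4, -5) = 1

1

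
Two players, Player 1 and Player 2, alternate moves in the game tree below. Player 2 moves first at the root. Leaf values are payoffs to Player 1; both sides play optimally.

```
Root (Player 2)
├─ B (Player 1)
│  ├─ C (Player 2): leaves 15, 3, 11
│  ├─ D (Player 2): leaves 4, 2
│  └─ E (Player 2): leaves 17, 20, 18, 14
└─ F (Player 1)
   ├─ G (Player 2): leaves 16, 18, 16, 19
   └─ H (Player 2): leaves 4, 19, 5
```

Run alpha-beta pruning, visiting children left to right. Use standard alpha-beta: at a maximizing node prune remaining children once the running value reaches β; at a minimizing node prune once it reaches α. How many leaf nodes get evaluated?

C [α=-∞,β=+∞]: v=3
D [α=3,β=+∞]: v=2
E [α=3,β=+∞]: v=14
B [α=-∞,β=+∞]: v=14
G [α=-∞,β=14]: v=16
F [α=-∞,β=14]: v=16 after child 1 ≥ β → β-cutoff, skip 1
Root [α=-∞,β=+∞]: v=14
Leaves evaluated: 13 of 16.

13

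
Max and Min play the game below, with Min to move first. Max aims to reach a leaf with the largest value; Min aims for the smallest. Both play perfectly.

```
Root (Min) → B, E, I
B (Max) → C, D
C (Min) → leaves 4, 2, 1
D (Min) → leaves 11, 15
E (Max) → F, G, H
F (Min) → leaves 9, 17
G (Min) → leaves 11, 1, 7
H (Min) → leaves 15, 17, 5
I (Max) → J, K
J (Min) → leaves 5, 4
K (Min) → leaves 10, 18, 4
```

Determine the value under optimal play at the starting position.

4

C (Min): min(4, 2, 1) = 1
D (Min): min(11, 15) = 11
B (Max): max(1, 11) = 11
F (Min): min(9, 17) = 9
G (Min): min(11, 1, 7) = 1
H (Min): min(15, 17, 5) = 5
E (Max): max(9, 1, 5) = 9
J (Min): min(5, 4) = 4
K (Min): min(10, 18, 4) = 4
I (Max): max(4, 4) = 4
Root (Min): min(11, 9, 4) = 4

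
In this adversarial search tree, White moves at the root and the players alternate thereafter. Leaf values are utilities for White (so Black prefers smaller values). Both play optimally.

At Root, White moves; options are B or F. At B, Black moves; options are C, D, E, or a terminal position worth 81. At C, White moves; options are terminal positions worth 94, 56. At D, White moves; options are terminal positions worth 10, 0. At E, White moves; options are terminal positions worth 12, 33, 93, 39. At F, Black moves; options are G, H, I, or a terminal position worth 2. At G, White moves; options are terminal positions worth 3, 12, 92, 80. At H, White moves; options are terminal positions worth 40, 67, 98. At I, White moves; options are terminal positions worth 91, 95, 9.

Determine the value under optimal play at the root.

C (White): max(94, 56) = 94
D (White): max(10, 0) = 10
E (White): max(12, 33, 93, 39) = 93
B (Black): min(94, 10, 93, 81) = 10
G (White): max(3, 12, 92, 80) = 92
H (White): max(40, 67, 98) = 98
I (White): max(91, 95, 9) = 95
F (Black): min(92, 98, 95, 2) = 2
Root (White): max(10, 2) = 10

10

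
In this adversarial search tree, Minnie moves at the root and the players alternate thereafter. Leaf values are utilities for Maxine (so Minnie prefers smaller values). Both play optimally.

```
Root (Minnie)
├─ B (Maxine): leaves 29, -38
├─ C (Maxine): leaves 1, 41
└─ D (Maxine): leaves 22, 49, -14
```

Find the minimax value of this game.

B (Maxine): max(29, -38) = 29
C (Maxine): max(1, 41) = 41
D (Maxine): max(22, 49, -14) = 49
Root (Minnie): min(29, 41, 49) = 29

29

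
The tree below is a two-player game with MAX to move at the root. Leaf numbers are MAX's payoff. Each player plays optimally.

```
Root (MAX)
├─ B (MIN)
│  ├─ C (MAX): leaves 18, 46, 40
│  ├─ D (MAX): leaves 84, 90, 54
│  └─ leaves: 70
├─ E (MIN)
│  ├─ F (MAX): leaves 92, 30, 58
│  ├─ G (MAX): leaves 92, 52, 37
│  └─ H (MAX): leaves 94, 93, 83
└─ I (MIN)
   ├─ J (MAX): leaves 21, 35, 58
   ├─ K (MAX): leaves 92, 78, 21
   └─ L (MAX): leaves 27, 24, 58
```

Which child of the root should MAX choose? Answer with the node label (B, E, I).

E

C (MAX): max(18, 46, 40) = 46
D (MAX): max(84, 90, 54) = 90
B (MIN): min(46, 90, 70) = 46
F (MAX): max(92, 30, 58) = 92
G (MAX): max(92, 52, 37) = 92
H (MAX): max(94, 93, 83) = 94
E (MIN): min(92, 92, 94) = 92
J (MAX): max(21, 35, 58) = 58
K (MAX): max(92, 78, 21) = 92
L (MAX): max(27, 24, 58) = 58
I (MIN): min(58, 92, 58) = 58
Root (MAX): max(46, 92, 58) = 92
MAX picks the child with the highest value: E (value 92).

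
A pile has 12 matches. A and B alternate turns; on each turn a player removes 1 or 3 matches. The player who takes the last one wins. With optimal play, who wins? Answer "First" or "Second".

Second

Compute winning (W) and losing (L) positions by backward induction:
i:   0  1  2  3  4  5  6  7  8  9 10 11 12
     L  W  L  W  L  W  L  W  L  W  L  W  L
Position 12 is L, so the second player wins.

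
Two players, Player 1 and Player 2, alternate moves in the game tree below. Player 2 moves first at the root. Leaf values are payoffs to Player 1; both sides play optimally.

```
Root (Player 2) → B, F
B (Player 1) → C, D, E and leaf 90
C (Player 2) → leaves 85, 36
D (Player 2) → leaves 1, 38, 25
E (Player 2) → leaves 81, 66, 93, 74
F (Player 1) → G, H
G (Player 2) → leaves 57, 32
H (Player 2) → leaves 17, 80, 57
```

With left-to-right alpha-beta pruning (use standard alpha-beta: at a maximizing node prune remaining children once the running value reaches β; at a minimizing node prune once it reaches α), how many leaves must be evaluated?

11

C [α=-∞,β=+∞]: v=36
D [α=36,β=+∞]: v=1 after child 1 ≤ α → α-cutoff, skip 2
E [α=36,β=+∞]: v=66
B [α=-∞,β=+∞]: v=90
G [α=-∞,β=90]: v=32
H [α=32,β=90]: v=17 after child 1 ≤ α → α-cutoff, skip 2
F [α=-∞,β=90]: v=32
Root [α=-∞,β=+∞]: v=32
Leaves evaluated: 11 of 15.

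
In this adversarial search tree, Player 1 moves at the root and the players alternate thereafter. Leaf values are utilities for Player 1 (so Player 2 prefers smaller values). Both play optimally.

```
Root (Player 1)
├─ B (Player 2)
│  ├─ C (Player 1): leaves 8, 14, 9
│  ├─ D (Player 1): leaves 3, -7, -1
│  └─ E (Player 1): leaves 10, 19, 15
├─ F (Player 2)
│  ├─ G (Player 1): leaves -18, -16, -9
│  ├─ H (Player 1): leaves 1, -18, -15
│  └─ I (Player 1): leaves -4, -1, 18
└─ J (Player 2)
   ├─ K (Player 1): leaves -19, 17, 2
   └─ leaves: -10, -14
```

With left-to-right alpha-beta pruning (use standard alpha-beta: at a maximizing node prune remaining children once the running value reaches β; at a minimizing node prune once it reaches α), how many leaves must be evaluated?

C [α=-∞,β=+∞]: v=14
D [α=-∞,β=14]: v=3
E [α=-∞,β=3]: v=10 after child 1 ≥ β → β-cutoff, skip 2
B [α=-∞,β=+∞]: v=3
G [α=3,β=+∞]: v=-9
F [α=3,β=+∞]: v=-9 after child 1 ≤ α → α-cutoff, skip 2
K [α=3,β=+∞]: v=17
J [α=3,β=+∞]: v=-10 after child 2 ≤ α → α-cutoff, skip 1
Root [α=-∞,β=+∞]: v=3
Leaves evaluated: 14 of 23.

14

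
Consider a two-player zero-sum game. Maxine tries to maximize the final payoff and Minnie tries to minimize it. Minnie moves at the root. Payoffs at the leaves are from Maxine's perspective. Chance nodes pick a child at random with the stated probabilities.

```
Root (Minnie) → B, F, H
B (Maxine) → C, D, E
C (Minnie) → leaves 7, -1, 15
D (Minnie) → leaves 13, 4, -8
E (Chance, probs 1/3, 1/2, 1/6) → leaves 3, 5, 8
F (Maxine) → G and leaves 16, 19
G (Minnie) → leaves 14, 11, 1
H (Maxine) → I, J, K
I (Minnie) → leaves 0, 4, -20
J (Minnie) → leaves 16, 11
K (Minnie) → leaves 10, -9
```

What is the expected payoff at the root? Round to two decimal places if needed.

4.83

C (Minnie): min(7, -1, 15) = -1
D (Minnie): min(13, 4, -8) = -8
E (Chance): 1/3·3 + 1/2·5 + 1/6·8 = 4.83
B (Maxine): max(-1, -8, 4.83) = 4.83
G (Minnie): min(14, 11, 1) = 1
F (Maxine): max(1, 16, 19) = 19
I (Minnie): min(0, 4, -20) = -20
J (Minnie): min(16, 11) = 11
K (Minnie): min(10, -9) = -9
H (Maxine): max(-20, 11, -9) = 11
Root (Minnie): min(4.83, 19, 11) = 4.83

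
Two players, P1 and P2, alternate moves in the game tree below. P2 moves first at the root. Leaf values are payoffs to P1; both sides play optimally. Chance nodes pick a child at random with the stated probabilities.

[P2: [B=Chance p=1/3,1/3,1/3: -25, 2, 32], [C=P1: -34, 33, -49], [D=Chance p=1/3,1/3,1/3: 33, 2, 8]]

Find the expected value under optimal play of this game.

B (Chance): 1/3·-25 + 1/3·2 + 1/3·32 = 3
C (P1): max(-34, 33, -49) = 33
D (Chance): 1/3·33 + 1/3·2 + 1/3·8 = 14.33
Root (P2): min(3, 33, 14.33) = 3

3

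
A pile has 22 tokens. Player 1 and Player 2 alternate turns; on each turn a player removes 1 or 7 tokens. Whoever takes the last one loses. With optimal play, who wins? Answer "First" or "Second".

W/L table (W = player to move can force a win):
i:   0  1  2  3  4  5  6  7  8  9 10 11 12 13 14 15 16 17 18 19 20 21 22
     W  L  W  L  W  L  W  L  W  L  W  L  W  L  W  L  W  L  W  L  W  L  W
Position 22 is W, so the first player wins.

First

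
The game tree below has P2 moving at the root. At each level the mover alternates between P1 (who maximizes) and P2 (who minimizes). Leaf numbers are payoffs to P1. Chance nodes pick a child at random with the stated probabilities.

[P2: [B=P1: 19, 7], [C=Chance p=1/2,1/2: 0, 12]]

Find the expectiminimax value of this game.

B (P1): max(19, 7) = 19
C (Chance): 1/2·0 + 1/2·12 = 6
Root (P2): min(19, 6) = 6

6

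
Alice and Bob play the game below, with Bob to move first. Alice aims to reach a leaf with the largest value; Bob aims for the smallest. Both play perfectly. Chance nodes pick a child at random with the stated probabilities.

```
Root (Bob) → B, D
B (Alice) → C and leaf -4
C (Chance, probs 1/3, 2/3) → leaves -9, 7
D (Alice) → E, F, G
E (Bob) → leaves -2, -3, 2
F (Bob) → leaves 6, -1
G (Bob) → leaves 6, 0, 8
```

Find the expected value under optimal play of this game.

0

C (Chance): 1/3·-9 + 2/3·7 = 1.67
B (Alice): max(1.67, -4) = 1.67
E (Bob): min(-2, -3, 2) = -3
F (Bob): min(6, -1) = -1
G (Bob): min(6, 0, 8) = 0
D (Alice): max(-3, -1, 0) = 0
Root (Bob): min(1.67, 0) = 0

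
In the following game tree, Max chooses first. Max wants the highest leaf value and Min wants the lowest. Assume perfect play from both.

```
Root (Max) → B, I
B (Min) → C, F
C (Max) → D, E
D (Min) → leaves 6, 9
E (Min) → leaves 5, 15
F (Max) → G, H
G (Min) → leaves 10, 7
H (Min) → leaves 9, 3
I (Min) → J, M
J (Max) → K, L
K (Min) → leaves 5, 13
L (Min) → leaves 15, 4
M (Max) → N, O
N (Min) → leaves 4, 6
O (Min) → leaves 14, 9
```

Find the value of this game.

D (Min): min(6, 9) = 6
E (Min): min(5, 15) = 5
C (Max): max(6, 5) = 6
G (Min): min(10, 7) = 7
H (Min): min(9, 3) = 3
F (Max): max(7, 3) = 7
B (Min): min(6, 7) = 6
K (Min): min(5, 13) = 5
L (Min): min(15, 4) = 4
J (Max): max(5, 4) = 5
N (Min): min(4, 6) = 4
O (Min): min(14, 9) = 9
M (Max): max(4, 9) = 9
I (Min): min(5, 9) = 5
Root (Max): max(6, 5) = 6

6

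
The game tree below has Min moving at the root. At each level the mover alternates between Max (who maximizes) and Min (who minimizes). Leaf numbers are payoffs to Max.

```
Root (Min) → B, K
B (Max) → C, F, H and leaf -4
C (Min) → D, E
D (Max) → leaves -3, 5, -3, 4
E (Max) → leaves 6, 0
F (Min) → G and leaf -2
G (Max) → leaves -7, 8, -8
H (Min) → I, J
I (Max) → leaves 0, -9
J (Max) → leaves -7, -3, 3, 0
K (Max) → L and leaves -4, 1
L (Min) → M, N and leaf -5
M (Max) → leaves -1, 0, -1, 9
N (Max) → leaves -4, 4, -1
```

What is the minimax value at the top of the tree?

D (Max): max(-3, 5, -3, 4) = 5
E (Max): max(6, 0) = 6
C (Min): min(5, 6) = 5
G (Max): max(-7, 8, -8) = 8
F (Min): min(8, -2) = -2
I (Max): max(0, -9) = 0
J (Max): max(-7, -3, 3, 0) = 3
H (Min): min(0, 3) = 0
B (Max): max(5, -2, 0, -4) = 5
M (Max): max(-1, 0, -1, 9) = 9
N (Max): max(-4, 4, -1) = 4
L (Min): min(9, 4, -5) = -5
K (Max): max(-5, -4, 1) = 1
Root (Min): min(5, 1) = 1

1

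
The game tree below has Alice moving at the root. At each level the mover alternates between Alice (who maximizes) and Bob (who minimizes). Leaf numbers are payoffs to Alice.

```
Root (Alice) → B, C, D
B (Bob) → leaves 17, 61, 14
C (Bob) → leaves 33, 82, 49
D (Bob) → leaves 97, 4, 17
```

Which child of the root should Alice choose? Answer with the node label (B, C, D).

B (Bob): min(17, 61, 14) = 14
C (Bob): min(33, 82, 49) = 33
D (Bob): min(97, 4, 17) = 4
Root (Alice): max(14, 33, 4) = 33
Alice picks the child with the highest value: C (value 33).

C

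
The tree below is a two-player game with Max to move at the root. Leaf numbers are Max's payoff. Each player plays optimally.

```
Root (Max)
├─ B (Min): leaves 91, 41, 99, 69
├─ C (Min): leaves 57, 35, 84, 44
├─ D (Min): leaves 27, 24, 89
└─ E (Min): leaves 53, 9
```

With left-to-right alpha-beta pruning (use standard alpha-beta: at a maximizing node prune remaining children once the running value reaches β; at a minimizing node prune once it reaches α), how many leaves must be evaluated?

B [α=-∞,β=+∞]: v=41
C [α=41,β=+∞]: v=35 after child 2 ≤ α → α-cutoff, skip 2
D [α=41,β=+∞]: v=27 after child 1 ≤ α → α-cutoff, skip 2
E [α=41,β=+∞]: v=9
Root [α=-∞,β=+∞]: v=41
Leaves evaluated: 9 of 13.

9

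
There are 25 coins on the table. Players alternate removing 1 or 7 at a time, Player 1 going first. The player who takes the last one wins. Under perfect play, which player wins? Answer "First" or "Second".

First

Positions where the player to move wins (W) vs loses (L):
i:   0  1  2  3  4  5  6  7  8  9 10 11 12 13 14 15 16 17 18 19 20 21 22 23 24 25
     L  W  L  W  L  W  L  W  L  W  L  W  L  W  L  W  L  W  L  W  L  W  L  W  L  W
Position 25 is W, so the first player wins.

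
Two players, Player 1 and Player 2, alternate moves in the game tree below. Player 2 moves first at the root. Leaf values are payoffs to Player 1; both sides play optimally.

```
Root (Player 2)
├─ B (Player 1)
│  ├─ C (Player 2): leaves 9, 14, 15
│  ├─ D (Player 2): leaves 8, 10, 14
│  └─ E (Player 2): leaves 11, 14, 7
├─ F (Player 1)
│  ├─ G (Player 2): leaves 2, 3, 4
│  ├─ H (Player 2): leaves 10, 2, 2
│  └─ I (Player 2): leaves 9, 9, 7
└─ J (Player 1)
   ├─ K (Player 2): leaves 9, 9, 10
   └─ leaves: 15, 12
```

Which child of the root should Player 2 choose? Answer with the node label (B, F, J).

C (Player 2): min(9, 14, 15) = 9
D (Player 2): min(8, 10, 14) = 8
E (Player 2): min(11, 14, 7) = 7
B (Player 1): max(9, 8, 7) = 9
G (Player 2): min(2, 3, 4) = 2
H (Player 2): min(10, 2, 2) = 2
I (Player 2): min(9, 9, 7) = 7
F (Player 1): max(2, 2, 7) = 7
K (Player 2): min(9, 9, 10) = 9
J (Player 1): max(9, 15, 12) = 15
Root (Player 2): min(9, 7, 15) = 7
Player 2 picks the child with the lowest value: F (value 7).

F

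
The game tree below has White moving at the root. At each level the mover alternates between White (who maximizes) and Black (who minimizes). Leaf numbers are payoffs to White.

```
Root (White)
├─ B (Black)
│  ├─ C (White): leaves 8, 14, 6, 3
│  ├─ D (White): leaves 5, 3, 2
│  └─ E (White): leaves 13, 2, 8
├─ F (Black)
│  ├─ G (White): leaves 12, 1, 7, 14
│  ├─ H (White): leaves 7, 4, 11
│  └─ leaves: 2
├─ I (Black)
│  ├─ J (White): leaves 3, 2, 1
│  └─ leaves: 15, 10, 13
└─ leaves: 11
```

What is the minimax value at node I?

3

J: max(3, 2, 1) = 3
I: min(3, 15, 10, 13) = 3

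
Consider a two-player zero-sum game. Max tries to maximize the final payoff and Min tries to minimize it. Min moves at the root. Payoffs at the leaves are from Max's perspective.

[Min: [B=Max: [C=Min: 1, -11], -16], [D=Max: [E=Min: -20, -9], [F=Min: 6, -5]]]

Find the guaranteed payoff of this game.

-11

C (Min): min(1, -11) = -11
B (Max): max(-11, -16) = -11
E (Min): min(-20, -9) = -20
F (Min): min(6, -5) = -5
D (Max): max(-20, -5) = -5
Root (Min): min(-11, -5) = -11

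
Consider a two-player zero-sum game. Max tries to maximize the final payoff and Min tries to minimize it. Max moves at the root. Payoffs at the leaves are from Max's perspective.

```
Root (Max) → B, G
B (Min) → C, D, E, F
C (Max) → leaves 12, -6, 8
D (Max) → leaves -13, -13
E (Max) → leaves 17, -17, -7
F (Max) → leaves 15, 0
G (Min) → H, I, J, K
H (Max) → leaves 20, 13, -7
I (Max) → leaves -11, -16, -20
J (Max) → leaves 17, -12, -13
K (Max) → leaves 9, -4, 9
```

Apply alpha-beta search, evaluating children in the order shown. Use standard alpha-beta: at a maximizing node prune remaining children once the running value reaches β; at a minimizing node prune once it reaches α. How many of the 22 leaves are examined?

15

C [α=-∞,β=+∞]: v=12
D [α=-∞,β=12]: v=-13
E [α=-∞,β=-13]: v=17 after child 1 ≥ β → β-cutoff, skip 2
F [α=-∞,β=-13]: v=15 after child 1 ≥ β → β-cutoff, skip 1
B [α=-∞,β=+∞]: v=-13
H [α=-13,β=+∞]: v=20
I [α=-13,β=20]: v=-11
J [α=-13,β=-11]: v=17 after child 1 ≥ β → β-cutoff, skip 2
K [α=-13,β=-11]: v=9 after child 1 ≥ β → β-cutoff, skip 2
G [α=-13,β=+∞]: v=-11
Root [α=-∞,β=+∞]: v=-11
Leaves evaluated: 15 of 22.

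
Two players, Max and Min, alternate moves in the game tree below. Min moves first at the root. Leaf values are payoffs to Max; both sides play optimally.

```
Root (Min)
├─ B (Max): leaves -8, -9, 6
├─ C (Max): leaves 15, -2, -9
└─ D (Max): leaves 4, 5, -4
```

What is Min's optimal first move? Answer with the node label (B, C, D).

D

B (Max): max(-8, -9, 6) = 6
C (Max): max(15, -2, -9) = 15
D (Max): max(4, 5, -4) = 5
Root (Min): min(6, 15, 5) = 5
Min picks the child with the lowest value: D (value 5).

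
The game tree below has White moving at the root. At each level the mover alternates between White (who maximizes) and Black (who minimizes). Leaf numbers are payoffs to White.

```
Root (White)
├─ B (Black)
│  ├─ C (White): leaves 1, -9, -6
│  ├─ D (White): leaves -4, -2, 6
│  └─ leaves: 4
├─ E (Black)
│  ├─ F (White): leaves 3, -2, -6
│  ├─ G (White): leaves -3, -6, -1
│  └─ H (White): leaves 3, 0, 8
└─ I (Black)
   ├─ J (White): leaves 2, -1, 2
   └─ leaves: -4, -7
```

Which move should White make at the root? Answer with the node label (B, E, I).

C (White): max(1, -9, -6) = 1
D (White): max(-4, -2, 6) = 6
B (Black): min(1, 6, 4) = 1
F (White): max(3, -2, -6) = 3
G (White): max(-3, -6, -1) = -1
H (White): max(3, 0, 8) = 8
E (Black): min(3, -1, 8) = -1
J (White): max(2, -1, 2) = 2
I (Black): min(2, -4, -7) = -7
Root (White): max(1, -1, -7) = 1
White picks the child with the highest value: B (value 1).

B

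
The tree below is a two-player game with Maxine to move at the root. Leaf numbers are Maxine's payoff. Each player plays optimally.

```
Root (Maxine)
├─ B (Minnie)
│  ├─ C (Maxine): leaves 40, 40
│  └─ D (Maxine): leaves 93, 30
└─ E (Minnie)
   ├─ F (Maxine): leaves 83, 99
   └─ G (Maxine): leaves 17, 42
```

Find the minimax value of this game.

42

C (Maxine): max(40, 40) = 40
D (Maxine): max(93, 30) = 93
B (Minnie): min(40, 93) = 40
F (Maxine): max(83, 99) = 99
G (Maxine): max(17, 42) = 42
E (Minnie): min(99, 42) = 42
Root (Maxine): max(40, 42) = 42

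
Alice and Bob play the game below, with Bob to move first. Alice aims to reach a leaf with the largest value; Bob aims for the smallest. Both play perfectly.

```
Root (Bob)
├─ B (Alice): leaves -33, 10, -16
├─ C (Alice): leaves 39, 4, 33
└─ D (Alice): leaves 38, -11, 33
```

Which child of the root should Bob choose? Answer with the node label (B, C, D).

B (Alice): max(-33, 10, -16) = 10
C (Alice): max(39, 4, 33) = 39
D (Alice): max(38, -11, 33) = 38
Root (Bob): min(10, 39, 38) = 10
Bob picks the child with the lowest value: B (value 10).

B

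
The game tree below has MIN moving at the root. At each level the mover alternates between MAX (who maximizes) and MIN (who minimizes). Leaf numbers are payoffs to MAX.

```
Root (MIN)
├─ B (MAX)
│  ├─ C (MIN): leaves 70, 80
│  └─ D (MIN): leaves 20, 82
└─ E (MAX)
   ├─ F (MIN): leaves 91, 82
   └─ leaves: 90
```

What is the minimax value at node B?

C: min(70, 80) = 70
D: min(20, 82) = 20
B: max(70, 20) = 70

70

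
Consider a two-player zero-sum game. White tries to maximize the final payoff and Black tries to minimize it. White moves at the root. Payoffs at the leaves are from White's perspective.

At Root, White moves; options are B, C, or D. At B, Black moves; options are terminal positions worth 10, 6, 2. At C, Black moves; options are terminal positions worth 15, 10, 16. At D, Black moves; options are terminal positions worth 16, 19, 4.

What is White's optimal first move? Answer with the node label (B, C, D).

C

B (Black): min(10, 6, 2) = 2
C (Black): min(15, 10, 16) = 10
D (Black): min(16, 19, 4) = 4
Root (White): max(2, 10, 4) = 10
White picks the child with the highest value: C (value 10).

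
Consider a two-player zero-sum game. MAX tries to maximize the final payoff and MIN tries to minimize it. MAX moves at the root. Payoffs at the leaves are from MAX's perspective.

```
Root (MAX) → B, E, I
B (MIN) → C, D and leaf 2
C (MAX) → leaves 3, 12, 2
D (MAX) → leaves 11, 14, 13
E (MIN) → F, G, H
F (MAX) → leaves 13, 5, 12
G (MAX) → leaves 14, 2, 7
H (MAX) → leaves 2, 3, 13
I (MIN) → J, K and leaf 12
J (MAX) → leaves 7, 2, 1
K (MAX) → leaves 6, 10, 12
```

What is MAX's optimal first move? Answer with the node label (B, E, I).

C (MAX): max(3, 12, 2) = 12
D (MAX): max(11, 14, 13) = 14
B (MIN): min(12, 14, 2) = 2
F (MAX): max(13, 5, 12) = 13
G (MAX): max(14, 2, 7) = 14
H (MAX): max(2, 3, 13) = 13
E (MIN): min(13, 14, 13) = 13
J (MAX): max(7, 2, 1) = 7
K (MAX): max(6, 10, 12) = 12
I (MIN): min(7, 12, 12) = 7
Root (MAX): max(2, 13, 7) = 13
MAX picks the child with the highest value: E (value 13).

E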